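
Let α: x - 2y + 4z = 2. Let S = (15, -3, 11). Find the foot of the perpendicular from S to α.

Foot = S − λn with λ = (n·S − d)/|n|² = (65 − 2)/21 = 3.
Foot = (15, -3, 11) − 3·(1, -2, 4) = (12, 3, -1).

(12, 3, -1)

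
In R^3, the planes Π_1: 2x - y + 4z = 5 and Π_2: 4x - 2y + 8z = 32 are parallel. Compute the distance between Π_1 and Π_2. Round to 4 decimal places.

2.4004

Rescale Π_2 by 1/2: 2x - y + 4z = 16. Then distance = |5 − 16| / √21 ≈ 2.4004.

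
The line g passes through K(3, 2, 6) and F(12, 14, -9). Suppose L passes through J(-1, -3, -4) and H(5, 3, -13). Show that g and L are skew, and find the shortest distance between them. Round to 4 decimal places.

11.0000

A direction vector for g is F − K = (9, 12, -15).
A direction vector for L is H − J = (6, 6, -9).
Common perpendicular direction n = (9, 12, -15) × (6, 6, -9) = (-18, -9, -18).
With w = (-1, -3, -4) − (3, 2, 6) = (-4, -5, -10), w · n = 297.
Since n ≠ 0 the lines are not parallel, and w · n = 297 ≠ 0 so they do not intersect; hence they are skew.
Distance = |w · n| / |n| = |297| / √729 ≈ 11.0000.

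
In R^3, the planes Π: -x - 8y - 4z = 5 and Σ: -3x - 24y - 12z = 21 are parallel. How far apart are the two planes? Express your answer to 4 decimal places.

Rescale Σ by 1/3: -x - 8y - 4z = 7. Then distance = |5 − 7| / √81 ≈ 0.2222.

0.2222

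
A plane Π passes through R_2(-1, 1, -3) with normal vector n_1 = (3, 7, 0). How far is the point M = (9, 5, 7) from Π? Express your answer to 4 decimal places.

Π: n_1·r = n_1·R_2 gives 3x + 7y = 4.
n·M − d = (3)·(9) + (7)·(5) + (0)·(7) − 4 = 58; |n| = √58.
Distance = |58| / √58 = 58/√58 ≈ 7.6158.

7.6158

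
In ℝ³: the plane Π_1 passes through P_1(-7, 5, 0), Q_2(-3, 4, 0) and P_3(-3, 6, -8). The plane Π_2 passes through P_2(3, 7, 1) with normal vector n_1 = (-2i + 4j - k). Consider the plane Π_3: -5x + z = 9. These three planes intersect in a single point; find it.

P_1Q_2 = (4, -1, 0), P_1P_3 = (4, 1, -8); a normal to Π_1 is P_1Q_2 × P_1P_3 = (8, 32, 8).
Using P_1: Π_1 has equation 8x + 32y + 8z = 104.
Π_2: n_1·r = n_1·P_2 gives -2x + 4y - z = 21.
Solving the 3×3 linear system 8x + 32y + 8z = 104, -2x + 4y - z = 21, -5x + z = 9 (e.g. by elimination or Cramer's rule, determinant = 416) gives (-2, 4, -1).

(-2, 4, -1)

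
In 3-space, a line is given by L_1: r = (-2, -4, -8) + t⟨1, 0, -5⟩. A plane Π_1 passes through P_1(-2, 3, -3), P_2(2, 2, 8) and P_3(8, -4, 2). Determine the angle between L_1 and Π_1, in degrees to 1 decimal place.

15.8

P_1P_2 = (4, -1, 11), P_1P_3 = (10, -7, 5); a normal to Π_1 is P_1P_2 × P_1P_3 = (72, 90, -18).
Using P_1: Π_1 has equation 72x + 90y - 18z = 180.
sin θ = |n·v| / (|n||v|) = |162| / (√13608 · √26) = 0.27235.
θ ≈ 15.8°.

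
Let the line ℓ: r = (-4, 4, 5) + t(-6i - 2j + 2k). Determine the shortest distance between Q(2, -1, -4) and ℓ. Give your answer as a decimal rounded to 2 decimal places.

9.90

Taking (-4, 4, 5) on ℓ with direction v = (-6, -2, 2): w = Q − (-4, 4, 5) = (6, -5, -9), and w × v = (-28, 42, -42).
Distance = |w × v| / |v| = √4312 / √44 ≈ 9.90.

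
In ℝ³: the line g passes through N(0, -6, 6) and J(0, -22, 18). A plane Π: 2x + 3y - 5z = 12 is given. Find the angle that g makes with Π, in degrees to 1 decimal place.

A direction vector for g is J − N = (0, -16, 12).
sin θ = |n·v| / (|n||v|) = |-108| / (√38 · √400) = 0.87600.
θ ≈ 61.2°.

61.2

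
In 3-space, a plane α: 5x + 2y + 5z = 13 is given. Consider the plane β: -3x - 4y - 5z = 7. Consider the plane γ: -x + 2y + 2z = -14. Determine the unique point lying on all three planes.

(4, -6, 1)

Solving the 3×3 linear system 5x + 2y + 5z = 13, -3x - 4y - 5z = 7, -x + 2y + 2z = -14 (e.g. by elimination or Cramer's rule, determinant = -18) gives (4, -6, 1).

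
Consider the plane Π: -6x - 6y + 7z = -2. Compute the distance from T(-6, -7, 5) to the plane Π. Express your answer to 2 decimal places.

n·T − d = (-6)·(-6) + (-6)·(-7) + (7)·(5) − (-2) = 115; |n| = √121.
Distance = |115| / √121 = 115/√121 ≈ 10.45.

10.45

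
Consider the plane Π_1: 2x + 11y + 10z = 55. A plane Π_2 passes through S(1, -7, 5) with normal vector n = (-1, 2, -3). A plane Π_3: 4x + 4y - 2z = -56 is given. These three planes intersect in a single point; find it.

(-6, -3, 10)

Π_2: n·r = n·S gives -x + 2y - 3z = -30.
Solving the 3×3 linear system 2x + 11y + 10z = 55, -x + 2y - 3z = -30, 4x + 4y - 2z = -56 (e.g. by elimination or Cramer's rule, determinant = -258) gives (-6, -3, 10).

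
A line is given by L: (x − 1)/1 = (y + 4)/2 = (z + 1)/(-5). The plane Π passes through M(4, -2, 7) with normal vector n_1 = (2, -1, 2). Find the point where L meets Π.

(-1, -8, 9)

L has direction (1, 2, -5) through (1, -4, -1).
Π: n_1·r = n_1·M gives 2x - y + 2z = 24.
Substitute r = (1, -4, -1) + t(1, 2, -5) into the plane: 4 + (-10)t = 24, so t = -2.
Intersection: (1, -4, -1) + (-2)·(1, 2, -5) = (-1, -8, 9).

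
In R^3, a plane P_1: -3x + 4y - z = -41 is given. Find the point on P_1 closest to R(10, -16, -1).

Foot = R − λn with λ = (n·R − d)/|n|² = (-93 − (-41))/26 = -2.
Foot = (10, -16, -1) − (-2)·(-3, 4, -1) = (4, -8, -3).

(4, -8, -3)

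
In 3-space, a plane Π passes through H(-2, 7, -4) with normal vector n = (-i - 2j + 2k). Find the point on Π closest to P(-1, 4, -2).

Π: n·r = n·H gives -x - 2y + 2z = -20.
Foot = P − λn with λ = (n·P − d)/|n|² = (-11 − (-20))/9 = 1.
Foot = (-1, 4, -2) − 1·(-1, -2, 2) = (0, 6, -4).

(0, 6, -4)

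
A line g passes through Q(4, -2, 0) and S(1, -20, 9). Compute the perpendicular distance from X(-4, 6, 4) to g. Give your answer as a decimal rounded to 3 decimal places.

11.267

A direction vector for g is S − Q = (-3, -18, 9).
Taking (4, -2, 0) on g with direction v = (-3, -18, 9): w = X − (4, -2, 0) = (-8, 8, 4), and w × v = (144, 60, 168).
Distance = |w × v| / |v| = √52560 / √414 ≈ 11.267.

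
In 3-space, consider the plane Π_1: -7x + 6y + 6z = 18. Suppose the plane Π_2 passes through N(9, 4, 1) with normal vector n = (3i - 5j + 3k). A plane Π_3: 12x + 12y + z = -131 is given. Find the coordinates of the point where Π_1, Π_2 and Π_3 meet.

(-6, -5, 1)

Π_2: n·r = n·N gives 3x - 5y + 3z = 10.
Solving the 3×3 linear system -7x + 6y + 6z = 18, 3x - 5y + 3z = 10, 12x + 12y + z = -131 (e.g. by elimination or Cramer's rule, determinant = 1061) gives (-6, -5, 1).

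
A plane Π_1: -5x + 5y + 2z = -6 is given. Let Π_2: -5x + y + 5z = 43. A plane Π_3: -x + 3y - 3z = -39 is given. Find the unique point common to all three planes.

Solving the 3×3 linear system -5x + 5y + 2z = -6, -5x + y + 5z = 43, -x + 3y - 3z = -39 (e.g. by elimination or Cramer's rule, determinant = -38) gives (-3, -7, 7).

(-3, -7, 7)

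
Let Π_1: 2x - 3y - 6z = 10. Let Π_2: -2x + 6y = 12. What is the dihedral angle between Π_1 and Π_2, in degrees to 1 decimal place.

cos θ = |n₁·n₂| / (|n₁||n₂|) = |-22| / (√49 · √40).
θ = arccos(0.49693) ≈ 60.2°.

60.2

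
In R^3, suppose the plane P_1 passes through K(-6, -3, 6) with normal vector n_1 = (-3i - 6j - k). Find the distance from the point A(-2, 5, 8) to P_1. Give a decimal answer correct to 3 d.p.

P_1: n_1·r = n_1·K gives -3x - 6y - z = 30.
n·A − d = (-3)·(-2) + (-6)·(5) + (-1)·(8) − 30 = -62; |n| = √46.
Distance = |-62| / √46 = 62/√46 ≈ 9.141.

9.141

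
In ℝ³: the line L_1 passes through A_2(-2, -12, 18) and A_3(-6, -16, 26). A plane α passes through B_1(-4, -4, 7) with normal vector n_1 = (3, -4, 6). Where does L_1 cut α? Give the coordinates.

A direction vector for L_1 is A_3 − A_2 = (-4, -4, 8).
α: n_1·r = n_1·B_1 gives 3x - 4y + 6z = 46.
Substitute r = (-2, -12, 18) + t(-4, -4, 8) into the plane: 150 + 52t = 46, so t = -2.
Intersection: (-2, -12, 18) + (-2)·(-4, -4, 8) = (6, -4, 2).

(6, -4, 2)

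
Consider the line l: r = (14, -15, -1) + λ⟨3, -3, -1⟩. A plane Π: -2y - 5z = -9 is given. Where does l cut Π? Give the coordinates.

Substitute r = (14, -15, -1) + t(3, -3, -1) into the plane: 35 + 11t = -9, so t = -4.
Intersection: (14, -15, -1) + (-4)·(3, -3, -1) = (2, -3, 3).

(2, -3, 3)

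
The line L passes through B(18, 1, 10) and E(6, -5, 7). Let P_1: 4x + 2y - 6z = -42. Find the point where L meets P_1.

A direction vector for L is E − B = (-12, -6, -3).
Substitute r = (18, 1, 10) + t(-12, -6, -3) into the plane: 14 + (-42)t = -42, so t = 4/3.
Intersection: (18, 1, 10) + (4/3)·(-12, -6, -3) = (2, -7, 6).

(2, -7, 6)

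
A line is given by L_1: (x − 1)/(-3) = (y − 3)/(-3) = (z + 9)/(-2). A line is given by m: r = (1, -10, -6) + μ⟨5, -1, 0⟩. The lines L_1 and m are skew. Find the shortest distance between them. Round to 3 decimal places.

8.894

L_1 has direction (-3, -3, -2) through (1, 3, -9).
Common perpendicular direction n = (-3, -3, -2) × (5, -1, 0) = (-2, -10, 18).
With w = (1, -10, -6) − (1, 3, -9) = (0, -13, 3), w · n = 184.
Distance = |w · n| / |n| = |184| / √428 ≈ 8.894.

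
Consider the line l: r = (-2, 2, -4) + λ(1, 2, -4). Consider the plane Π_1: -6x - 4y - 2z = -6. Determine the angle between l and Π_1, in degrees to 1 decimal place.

10.1

sin θ = |n·v| / (|n||v|) = |-6| / (√56 · √21) = 0.17496.
θ ≈ 10.1°.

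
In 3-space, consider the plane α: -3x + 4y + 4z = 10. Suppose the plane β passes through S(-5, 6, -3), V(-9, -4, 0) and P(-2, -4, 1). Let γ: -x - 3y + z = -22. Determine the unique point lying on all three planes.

(2, 6, -2)

SV = (-4, -10, 3), SP = (3, -10, 4); a normal to β is SV × SP = (-10, 25, 70).
Using S: β has equation -10x + 25y + 70z = -10.
Solving the 3×3 linear system -3x + 4y + 4z = 10, -10x + 25y + 70z = -10, -x - 3y + z = -22 (e.g. by elimination or Cramer's rule, determinant = -725) gives (2, 6, -2).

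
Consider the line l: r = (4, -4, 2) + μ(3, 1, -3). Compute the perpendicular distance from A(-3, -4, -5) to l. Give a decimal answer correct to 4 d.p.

9.8995

Taking (4, -4, 2) on l with direction v = (3, 1, -3): w = A − (4, -4, 2) = (-7, 0, -7), and w × v = (7, -42, -7).
Distance = |w × v| / |v| = √1862 / √19 ≈ 9.8995.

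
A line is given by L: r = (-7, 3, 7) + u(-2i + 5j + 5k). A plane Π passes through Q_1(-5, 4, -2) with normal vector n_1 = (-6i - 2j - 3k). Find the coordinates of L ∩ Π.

(-5, -2, 2)

Π: n_1·r = n_1·Q_1 gives -6x - 2y - 3z = 28.
Substitute r = (-7, 3, 7) + t(-2, 5, 5) into the plane: 15 + (-13)t = 28, so t = -1.
Intersection: (-7, 3, 7) + (-1)·(-2, 5, 5) = (-5, -2, 2).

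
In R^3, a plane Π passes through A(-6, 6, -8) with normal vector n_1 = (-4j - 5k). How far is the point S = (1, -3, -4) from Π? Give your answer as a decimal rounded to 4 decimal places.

Π: n_1·r = n_1·A gives -4y - 5z = 16.
n·S − d = (0)·(1) + (-4)·(-3) + (-5)·(-4) − 16 = 16; |n| = √41.
Distance = |16| / √41 = 16/√41 ≈ 2.4988.

2.4988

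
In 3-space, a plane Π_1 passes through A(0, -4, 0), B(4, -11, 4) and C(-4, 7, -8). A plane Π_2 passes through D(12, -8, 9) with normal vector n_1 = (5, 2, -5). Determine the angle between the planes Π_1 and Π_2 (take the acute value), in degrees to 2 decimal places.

AB = (4, -7, 4), AC = (-4, 11, -8); a normal to Π_1 is AB × AC = (12, 16, 16).
Using A: Π_1 has equation 12x + 16y + 16z = -64.
Π_2: n_1·r = n_1·D gives 5x + 2y - 5z = -1.
cos θ = |n₁·n₂| / (|n₁||n₂|) = |12| / (√656 · √54).
θ = arccos(0.06376) ≈ 86.34°.

86.34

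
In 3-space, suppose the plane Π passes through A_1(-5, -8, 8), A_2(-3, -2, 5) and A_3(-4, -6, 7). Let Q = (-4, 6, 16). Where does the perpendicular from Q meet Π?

(-4, 0, 4)

A_1A_2 = (2, 6, -3), A_1A_3 = (1, 2, -1); a normal to Π is A_1A_2 × A_1A_3 = (0, -1, -2).
Using A_1: Π has equation -y - 2z = -8.
Foot = Q − λn with λ = (n·Q − d)/|n|² = (-38 − (-8))/5 = -6.
Foot = (-4, 6, 16) − (-6)·(0, -1, -2) = (-4, 0, 4).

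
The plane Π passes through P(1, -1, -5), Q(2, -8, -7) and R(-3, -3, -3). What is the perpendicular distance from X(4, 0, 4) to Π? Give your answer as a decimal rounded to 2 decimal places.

PQ = (1, -7, -2), PR = (-4, -2, 2); a normal to Π is PQ × PR = (-18, 6, -30).
Using P: Π has equation -18x + 6y - 30z = 126.
n·X − d = (-18)·(4) + (6)·(0) + (-30)·(4) − 126 = -318; |n| = √1260.
Distance = |-318| / √1260 = 318/√1260 ≈ 8.96.

8.96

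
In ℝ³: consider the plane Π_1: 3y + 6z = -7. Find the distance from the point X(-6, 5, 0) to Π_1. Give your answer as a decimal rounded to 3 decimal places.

n·X − d = (0)·(-6) + (3)·(5) + (6)·(0) − (-7) = 22; |n| = √45.
Distance = |22| / √45 = 22/√45 ≈ 3.280.

3.280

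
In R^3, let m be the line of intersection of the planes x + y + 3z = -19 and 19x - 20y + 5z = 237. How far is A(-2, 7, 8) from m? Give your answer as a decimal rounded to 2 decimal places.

21.38

Direction of m: (1, 1, 3) × (19, -20, 5) = (65, 52, -39).
A point on m: solving the two plane equations with x = 8 gives (8, -6, -7).
Taking (8, -6, -7) on m with direction v = (65, 52, -39): w = A − (8, -6, -7) = (-10, 13, 15), and w × v = (-1287, 585, -1365).
Distance = |w × v| / |v| = √3861819 / √8450 ≈ 21.38.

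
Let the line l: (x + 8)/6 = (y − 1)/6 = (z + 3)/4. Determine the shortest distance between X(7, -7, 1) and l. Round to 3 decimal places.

l has direction (6, 6, 4) through (-8, 1, -3).
Taking (-8, 1, -3) on l with direction v = (6, 6, 4): w = X − (-8, 1, -3) = (15, -8, 4), and w × v = (-56, -36, 138).
Distance = |w × v| / |v| = √23476 / √88 ≈ 16.333.

16.333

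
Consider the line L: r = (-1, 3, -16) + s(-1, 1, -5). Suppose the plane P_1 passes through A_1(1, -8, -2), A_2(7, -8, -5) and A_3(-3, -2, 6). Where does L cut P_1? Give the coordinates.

(3, -1, 4)

A_1A_2 = (6, 0, -3), A_1A_3 = (-4, 6, 8); a normal to P_1 is A_1A_2 × A_1A_3 = (18, -36, 36).
Using A_1: P_1 has equation 18x - 36y + 36z = 234.
Substitute r = (-1, 3, -16) + t(-1, 1, -5) into the plane: -702 + (-234)t = 234, so t = -4.
Intersection: (-1, 3, -16) + (-4)·(-1, 1, -5) = (3, -1, 4).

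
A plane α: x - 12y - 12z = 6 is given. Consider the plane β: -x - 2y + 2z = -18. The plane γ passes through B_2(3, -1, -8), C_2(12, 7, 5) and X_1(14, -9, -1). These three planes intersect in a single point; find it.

B_2C_2 = (9, 8, 13), B_2X_1 = (11, -8, 7); a normal to γ is B_2C_2 × B_2X_1 = (160, 80, -160).
Using B_2: γ has equation 160x + 80y - 160z = 1680.
Solving the 3×3 linear system x - 12y - 12z = 6, -x - 2y + 2z = -18, 160x + 80y - 160z = 1680 (e.g. by elimination or Cramer's rule, determinant = -4640) gives (6, 3, -3).

(6, 3, -3)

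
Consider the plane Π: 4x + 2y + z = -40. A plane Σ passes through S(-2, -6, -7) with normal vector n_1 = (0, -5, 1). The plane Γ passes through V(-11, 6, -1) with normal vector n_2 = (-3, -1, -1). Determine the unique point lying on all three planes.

(-7, -5, -2)

Σ: n_1·r = n_1·S gives -5y + z = 23.
Γ: n_2·r = n_2·V gives -3x - y - z = 28.
Solving the 3×3 linear system 4x + 2y + z = -40, -5y + z = 23, -3x - y - z = 28 (e.g. by elimination or Cramer's rule, determinant = 3) gives (-7, -5, -2).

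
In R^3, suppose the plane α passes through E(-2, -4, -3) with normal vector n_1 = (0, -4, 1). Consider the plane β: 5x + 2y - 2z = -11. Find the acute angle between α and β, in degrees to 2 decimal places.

65.03

α: n_1·r = n_1·E gives -4y + z = 13.
cos θ = |n₁·n₂| / (|n₁||n₂|) = |-10| / (√17 · √33).
θ = arccos(0.42220) ≈ 65.03°.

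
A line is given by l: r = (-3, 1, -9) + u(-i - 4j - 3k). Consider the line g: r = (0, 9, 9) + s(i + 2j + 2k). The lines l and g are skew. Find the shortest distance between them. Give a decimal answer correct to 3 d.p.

7.333

Common perpendicular direction n = (-1, -4, -3) × (1, 2, 2) = (-2, -1, 2).
With w = (0, 9, 9) − (-3, 1, -9) = (3, 8, 18), w · n = 22.
Distance = |w · n| / |n| = |22| / √9 ≈ 7.333.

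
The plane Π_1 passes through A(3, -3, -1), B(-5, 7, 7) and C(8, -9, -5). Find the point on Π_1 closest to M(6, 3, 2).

AB = (-8, 10, 8), AC = (5, -6, -4); a normal to Π_1 is AB × AC = (8, 8, -2).
Using A: Π_1 has equation 8x + 8y - 2z = 2.
Foot = M − λn with λ = (n·M − d)/|n|² = (68 − 2)/132 = 1/2.
Foot = (6, 3, 2) − (1/2)·(8, 8, -2) = (2, -1, 3).

(2, -1, 3)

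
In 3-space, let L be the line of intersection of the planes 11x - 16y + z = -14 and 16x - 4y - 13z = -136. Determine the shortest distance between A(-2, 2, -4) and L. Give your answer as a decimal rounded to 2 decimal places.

10.25

Direction of L: (11, -16, 1) × (16, -4, -13) = (212, 159, 212).
A point on L: solving the two plane equations with x = -6 gives (-6, -3, 4).
Taking (-6, -3, 4) on L with direction v = (212, 159, 212): w = A − (-6, -3, 4) = (4, 5, -8), and w × v = (2332, -2544, -424).
Distance = |w × v| / |v| = √12089936 / √115169 ≈ 10.25.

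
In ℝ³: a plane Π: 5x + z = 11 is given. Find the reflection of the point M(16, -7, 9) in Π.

λ = (n·M − d)/|n|² = (89 − 11)/26 = 3.
Reflection = M − 2λn = (16, -7, 9) − 6·(5, 0, 1) = (-14, -7, 3).

(-14, -7, 3)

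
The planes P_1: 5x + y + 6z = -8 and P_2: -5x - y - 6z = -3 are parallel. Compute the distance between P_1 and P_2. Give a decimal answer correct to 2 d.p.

1.40

Rescale P_2 by 1/(-1): 5x + y + 6z = 3. Then distance = |-8 − 3| / √62 ≈ 1.40.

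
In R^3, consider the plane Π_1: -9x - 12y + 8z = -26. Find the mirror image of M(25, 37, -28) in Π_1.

λ = (n·M − d)/|n|² = (-893 − (-26))/289 = -3.
Reflection = M − 2λn = (25, 37, -28) − (-6)·(-9, -12, 8) = (-29, -35, 20).

(-29, -35, 20)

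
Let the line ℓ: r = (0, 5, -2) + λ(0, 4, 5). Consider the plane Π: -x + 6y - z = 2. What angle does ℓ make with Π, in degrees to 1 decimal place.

sin θ = |n·v| / (|n||v|) = |19| / (√38 · √41) = 0.48136.
θ ≈ 28.8°.

28.8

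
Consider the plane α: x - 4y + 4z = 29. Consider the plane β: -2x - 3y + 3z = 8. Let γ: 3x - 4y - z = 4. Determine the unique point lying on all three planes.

Solving the 3×3 linear system x - 4y + 4z = 29, -2x - 3y + 3z = 8, 3x - 4y - z = 4 (e.g. by elimination or Cramer's rule, determinant = 55) gives (5, 1, 7).

(5, 1, 7)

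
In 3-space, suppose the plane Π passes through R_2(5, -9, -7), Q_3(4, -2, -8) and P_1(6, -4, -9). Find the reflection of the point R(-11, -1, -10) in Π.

(1, 3, 6)

R_2Q_3 = (-1, 7, -1), R_2P_1 = (1, 5, -2); a normal to Π is R_2Q_3 × R_2P_1 = (-9, -3, -12).
Using R_2: Π has equation -9x - 3y - 12z = 66.
λ = (n·R − d)/|n|² = (222 − 66)/234 = 2/3.
Reflection = R − 2λn = (-11, -1, -10) − (4/3)·(-9, -3, -12) = (1, 3, 6).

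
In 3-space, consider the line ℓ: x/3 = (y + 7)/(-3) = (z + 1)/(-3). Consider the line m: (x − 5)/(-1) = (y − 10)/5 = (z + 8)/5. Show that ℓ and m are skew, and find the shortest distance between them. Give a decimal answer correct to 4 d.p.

ℓ has direction (3, -3, -3) through (0, -7, -1).
m has direction (-1, 5, 5) through (5, 10, -8).
Common perpendicular direction n = (3, -3, -3) × (-1, 5, 5) = (0, -12, 12).
With w = (5, 10, -8) − (0, -7, -1) = (5, 17, -7), w · n = -288.
Since n ≠ 0 the lines are not parallel, and w · n = -288 ≠ 0 so they do not intersect; hence they are skew.
Distance = |w · n| / |n| = |-288| / √288 ≈ 16.9706.

16.9706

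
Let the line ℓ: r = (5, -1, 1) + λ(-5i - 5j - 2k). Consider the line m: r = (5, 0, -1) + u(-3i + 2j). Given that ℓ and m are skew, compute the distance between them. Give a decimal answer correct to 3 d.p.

Common perpendicular direction n = (-5, -5, -2) × (-3, 2, 0) = (4, 6, -25).
With w = (5, 0, -1) − (5, -1, 1) = (0, 1, -2), w · n = 56.
Distance = |w · n| / |n| = |56| / √677 ≈ 2.152.

2.152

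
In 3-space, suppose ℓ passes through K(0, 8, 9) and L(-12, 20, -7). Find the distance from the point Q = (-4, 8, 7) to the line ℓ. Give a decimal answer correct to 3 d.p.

A direction vector for ℓ is L − K = (-12, 12, -16).
Taking (0, 8, 9) on ℓ with direction v = (-12, 12, -16): w = Q − (0, 8, 9) = (-4, 0, -2), and w × v = (24, -40, -48).
Distance = |w × v| / |v| = √4480 / √544 ≈ 2.870.

2.870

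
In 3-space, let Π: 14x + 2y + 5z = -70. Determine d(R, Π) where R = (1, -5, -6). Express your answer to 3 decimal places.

2.933

n·R − d = (14)·(1) + (2)·(-5) + (5)·(-6) − (-70) = 44; |n| = √225.
Distance = |44| / √225 = 44/√225 ≈ 2.933.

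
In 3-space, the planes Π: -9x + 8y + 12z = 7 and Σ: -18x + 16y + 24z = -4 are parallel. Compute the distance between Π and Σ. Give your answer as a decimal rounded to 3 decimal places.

Rescale Σ by 1/2: -9x + 8y + 12z = -2. Then distance = |7 − (-2)| / √289 ≈ 0.529.

0.529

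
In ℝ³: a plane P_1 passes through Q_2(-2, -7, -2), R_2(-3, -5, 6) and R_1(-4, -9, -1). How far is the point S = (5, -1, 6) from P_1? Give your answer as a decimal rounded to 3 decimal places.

3.473

Q_2R_2 = (-1, 2, 8), Q_2R_1 = (-2, -2, 1); a normal to P_1 is Q_2R_2 × Q_2R_1 = (18, -15, 6).
Using Q_2: P_1 has equation 18x - 15y + 6z = 57.
n·S − d = (18)·(5) + (-15)·(-1) + (6)·(6) − 57 = 84; |n| = √585.
Distance = |84| / √585 = 84/√585 ≈ 3.473.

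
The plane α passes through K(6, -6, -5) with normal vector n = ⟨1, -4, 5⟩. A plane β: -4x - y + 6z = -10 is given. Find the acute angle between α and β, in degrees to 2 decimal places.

α: n·r = n·K gives x - 4y + 5z = 5.
cos θ = |n₁·n₂| / (|n₁||n₂|) = |30| / (√42 · √53).
θ = arccos(0.63586) ≈ 50.52°.

50.52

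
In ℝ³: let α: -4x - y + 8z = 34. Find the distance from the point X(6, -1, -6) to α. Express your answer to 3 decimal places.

11.667

n·X − d = (-4)·(6) + (-1)·(-1) + (8)·(-6) − 34 = -105; |n| = √81.
Distance = |-105| / √81 = 105/√81 ≈ 11.667.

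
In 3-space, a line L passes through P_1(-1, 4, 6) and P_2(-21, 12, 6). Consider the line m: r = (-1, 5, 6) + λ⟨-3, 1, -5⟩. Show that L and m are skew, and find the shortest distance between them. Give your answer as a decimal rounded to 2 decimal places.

A direction vector for L is P_2 − P_1 = (-20, 8, 0).
Common perpendicular direction n = (-20, 8, 0) × (-3, 1, -5) = (-40, -100, 4).
With w = (-1, 5, 6) − (-1, 4, 6) = (0, 1, 0), w · n = -100.
Since n ≠ 0 the lines are not parallel, and w · n = -100 ≠ 0 so they do not intersect; hence they are skew.
Distance = |w · n| / |n| = |-100| / √11616 ≈ 0.93.

0.93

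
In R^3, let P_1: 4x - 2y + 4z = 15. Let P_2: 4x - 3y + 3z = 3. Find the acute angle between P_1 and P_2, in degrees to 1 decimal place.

13.6

cos θ = |n₁·n₂| / (|n₁||n₂|) = |34| / (√36 · √34).
θ = arccos(0.97183) ≈ 13.6°.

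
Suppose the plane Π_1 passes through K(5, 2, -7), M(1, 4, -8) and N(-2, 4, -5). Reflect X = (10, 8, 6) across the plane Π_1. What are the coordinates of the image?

KM = (-4, 2, -1), KN = (-7, 2, 2); a normal to Π_1 is KM × KN = (6, 15, 6).
Using K: Π_1 has equation 6x + 15y + 6z = 18.
λ = (n·X − d)/|n|² = (216 − 18)/297 = 2/3.
Reflection = X − 2λn = (10, 8, 6) − (4/3)·(6, 15, 6) = (2, -12, -2).

(2, -12, -2)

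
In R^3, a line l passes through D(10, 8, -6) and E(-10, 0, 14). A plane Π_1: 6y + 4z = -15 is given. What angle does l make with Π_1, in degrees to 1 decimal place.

A direction vector for l is E − D = (-20, -8, 20).
sin θ = |n·v| / (|n||v|) = |32| / (√52 · √864) = 0.15097.
θ ≈ 8.7°.

8.7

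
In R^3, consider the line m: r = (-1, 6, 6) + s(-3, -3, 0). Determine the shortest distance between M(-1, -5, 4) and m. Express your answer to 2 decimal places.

8.03

Taking (-1, 6, 6) on m with direction v = (-3, -3, 0): w = M − (-1, 6, 6) = (0, -11, -2), and w × v = (-6, 6, -33).
Distance = |w × v| / |v| = √1161 / √18 ≈ 8.03.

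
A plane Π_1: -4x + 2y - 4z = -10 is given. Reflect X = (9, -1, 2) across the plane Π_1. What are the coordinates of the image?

λ = (n·X − d)/|n|² = (-46 − (-10))/36 = -1.
Reflection = X − 2λn = (9, -1, 2) − (-2)·(-4, 2, -4) = (1, 3, -6).

(1, 3, -6)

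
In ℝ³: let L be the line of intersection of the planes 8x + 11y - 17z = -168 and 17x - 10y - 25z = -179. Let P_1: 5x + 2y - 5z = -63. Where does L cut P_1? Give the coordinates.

(-7, -4, 4)

Direction of L: (8, 11, -17) × (17, -10, -25) = (-445, -89, -267).
A point on L: solving the two plane equations with x = 8 gives (8, -1, 13).
Substitute r = (8, -1, 13) + t(-445, -89, -267) into the plane: -27 + (-1068)t = -63, so t = 3/89.
Intersection: (8, -1, 13) + (3/89)·(-445, -89, -267) = (-7, -4, 4).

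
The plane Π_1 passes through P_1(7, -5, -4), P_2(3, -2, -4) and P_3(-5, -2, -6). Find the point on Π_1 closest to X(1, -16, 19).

(7, -8, -5)

P_1P_2 = (-4, 3, 0), P_1P_3 = (-12, 3, -2); a normal to Π_1 is P_1P_2 × P_1P_3 = (-6, -8, 24).
Using P_1: Π_1 has equation -6x - 8y + 24z = -98.
Foot = X − λn with λ = (n·X − d)/|n|² = (578 − (-98))/676 = 1.
Foot = (1, -16, 19) − 1·(-6, -8, 24) = (7, -8, -5).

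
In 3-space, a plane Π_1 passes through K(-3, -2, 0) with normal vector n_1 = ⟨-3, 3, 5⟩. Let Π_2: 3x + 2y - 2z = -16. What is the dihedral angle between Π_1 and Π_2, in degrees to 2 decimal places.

Π_1: n_1·r = n_1·K gives -3x + 3y + 5z = 3.
cos θ = |n₁·n₂| / (|n₁||n₂|) = |-13| / (√43 · √17).
θ = arccos(0.48082) ≈ 61.26°.

61.26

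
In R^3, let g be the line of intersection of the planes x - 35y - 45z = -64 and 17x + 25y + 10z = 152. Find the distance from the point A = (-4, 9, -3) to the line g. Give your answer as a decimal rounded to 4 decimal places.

Direction of g: (1, -35, -45) × (17, 25, 10) = (775, -775, 620).
A point on g: solving the two plane equations with x = 1 gives (1, 7, -4).
Taking (1, 7, -4) on g with direction v = (775, -775, 620): w = A − (1, 7, -4) = (-5, 2, 1), and w × v = (2015, 3875, 2325).
Distance = |w × v| / |v| = √24481475 / √1585650 ≈ 3.9293.

3.9293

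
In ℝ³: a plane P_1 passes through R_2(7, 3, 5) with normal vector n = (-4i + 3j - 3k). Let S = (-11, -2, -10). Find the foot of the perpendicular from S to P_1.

P_1: n·r = n·R_2 gives -4x + 3y - 3z = -34.
Foot = S − λn with λ = (n·S − d)/|n|² = (68 − (-34))/34 = 3.
Foot = (-11, -2, -10) − 3·(-4, 3, -3) = (1, -11, -1).

(1, -11, -1)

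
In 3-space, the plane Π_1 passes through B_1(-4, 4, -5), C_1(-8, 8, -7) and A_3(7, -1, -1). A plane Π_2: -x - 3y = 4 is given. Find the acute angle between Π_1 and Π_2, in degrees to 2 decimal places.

B_1C_1 = (-4, 4, -2), B_1A_3 = (11, -5, 4); a normal to Π_1 is B_1C_1 × B_1A_3 = (6, -6, -24).
Using B_1: Π_1 has equation 6x - 6y - 24z = 72.
cos θ = |n₁·n₂| / (|n₁||n₂|) = |12| / (√648 · √10).
θ = arccos(0.14907) ≈ 81.43°.

81.43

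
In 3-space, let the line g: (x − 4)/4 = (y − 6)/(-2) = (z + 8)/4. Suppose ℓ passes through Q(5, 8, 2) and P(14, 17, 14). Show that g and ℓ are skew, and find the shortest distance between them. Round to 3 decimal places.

g has direction (4, -2, 4) through (4, 6, -8).
A direction vector for ℓ is P − Q = (9, 9, 12).
Common perpendicular direction n = (4, -2, 4) × (9, 9, 12) = (-60, -12, 54).
With w = (5, 8, 2) − (4, 6, -8) = (1, 2, 10), w · n = 456.
Since n ≠ 0 the lines are not parallel, and w · n = 456 ≠ 0 so they do not intersect; hence they are skew.
Distance = |w · n| / |n| = |456| / √6660 ≈ 5.588.

5.588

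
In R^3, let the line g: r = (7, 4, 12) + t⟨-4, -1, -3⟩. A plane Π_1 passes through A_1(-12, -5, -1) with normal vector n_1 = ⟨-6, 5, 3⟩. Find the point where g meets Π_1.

Π_1: n_1·r = n_1·A_1 gives -6x + 5y + 3z = 44.
Substitute r = (7, 4, 12) + t(-4, -1, -3) into the plane: 14 + 10t = 44, so t = 3.
Intersection: (7, 4, 12) + 3·(-4, -1, -3) = (-5, 1, 3).

(-5, 1, 3)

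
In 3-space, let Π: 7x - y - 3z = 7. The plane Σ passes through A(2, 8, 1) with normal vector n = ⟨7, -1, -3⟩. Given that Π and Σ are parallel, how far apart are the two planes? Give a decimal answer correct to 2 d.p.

0.52

Σ: n·r = n·A gives 7x - y - 3z = 3.
Same normal n = (7, -1, -3) with |n| = √59; distance = |7 − 3| / |n| = 4/√59 ≈ 0.52.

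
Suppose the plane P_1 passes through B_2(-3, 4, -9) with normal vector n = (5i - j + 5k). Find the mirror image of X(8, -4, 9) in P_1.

(-22, 2, -21)

P_1: n·r = n·B_2 gives 5x - y + 5z = -64.
λ = (n·X − d)/|n|² = (89 − (-64))/51 = 3.
Reflection = X − 2λn = (8, -4, 9) − 6·(5, -1, 5) = (-22, 2, -21).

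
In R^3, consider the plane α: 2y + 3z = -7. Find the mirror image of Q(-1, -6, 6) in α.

(-1, -10, 0)

λ = (n·Q − d)/|n|² = (6 − (-7))/13 = 1.
Reflection = Q − 2λn = (-1, -6, 6) − 2·(0, 2, 3) = (-1, -10, 0).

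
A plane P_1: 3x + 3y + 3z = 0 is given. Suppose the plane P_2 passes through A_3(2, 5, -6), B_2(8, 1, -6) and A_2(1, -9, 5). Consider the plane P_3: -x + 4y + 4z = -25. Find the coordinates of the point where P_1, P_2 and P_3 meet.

A_3B_2 = (6, -4, 0), A_3A_2 = (-1, -14, 11); a normal to P_2 is A_3B_2 × A_3A_2 = (-44, -66, -88).
Using A_3: P_2 has equation -44x - 66y - 88z = 110.
Solving the 3×3 linear system 3x + 3y + 3z = 0, -44x - 66y - 88z = 110, -x + 4y + 4z = -25 (e.g. by elimination or Cramer's rule, determinant = 330) gives (5, -5, 0).

(5, -5, 0)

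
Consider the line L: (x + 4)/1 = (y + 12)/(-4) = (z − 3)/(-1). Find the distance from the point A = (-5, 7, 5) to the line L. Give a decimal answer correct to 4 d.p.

4.3906

L has direction (1, -4, -1) through (-4, -12, 3).
Taking (-4, -12, 3) on L with direction v = (1, -4, -1): w = A − (-4, -12, 3) = (-1, 19, 2), and w × v = (-11, 1, -15).
Distance = |w × v| / |v| = √347 / √18 ≈ 4.3906.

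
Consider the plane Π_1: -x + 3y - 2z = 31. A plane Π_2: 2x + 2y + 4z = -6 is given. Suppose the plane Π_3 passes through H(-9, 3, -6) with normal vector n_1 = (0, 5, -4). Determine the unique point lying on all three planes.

Π_3: n_1·r = n_1·H gives 5y - 4z = 39.
Solving the 3×3 linear system -x + 3y - 2z = 31, 2x + 2y + 4z = -6, 5y - 4z = 39 (e.g. by elimination or Cramer's rule, determinant = 32) gives (-8, 7, -1).

(-8, 7, -1)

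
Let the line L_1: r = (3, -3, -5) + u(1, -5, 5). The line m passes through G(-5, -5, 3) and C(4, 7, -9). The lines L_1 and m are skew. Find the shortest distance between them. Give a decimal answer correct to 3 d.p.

A direction vector for m is C − G = (9, 12, -12).
Common perpendicular direction n = (1, -5, 5) × (9, 12, -12) = (0, 57, 57).
With w = (-5, -5, 3) − (3, -3, -5) = (-8, -2, 8), w · n = 342.
Distance = |w · n| / |n| = |342| / √6498 ≈ 4.243.

4.243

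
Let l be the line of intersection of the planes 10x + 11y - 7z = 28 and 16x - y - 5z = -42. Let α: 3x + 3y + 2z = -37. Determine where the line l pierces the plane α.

(-6, 1, -11)

Direction of l: (10, 11, -7) × (16, -1, -5) = (-62, -62, -186).
A point on l: solving the two plane equations with x = -5 gives (-5, 2, -8).
Substitute r = (-5, 2, -8) + t(-62, -62, -186) into the plane: -25 + (-744)t = -37, so t = 1/62.
Intersection: (-5, 2, -8) + (1/62)·(-62, -62, -186) = (-6, 1, -11).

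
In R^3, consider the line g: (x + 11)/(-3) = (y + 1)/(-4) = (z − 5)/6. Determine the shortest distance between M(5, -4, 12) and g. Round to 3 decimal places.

17.703

g has direction (-3, -4, 6) through (-11, -1, 5).
Taking (-11, -1, 5) on g with direction v = (-3, -4, 6): w = M − (-11, -1, 5) = (16, -3, 7), and w × v = (10, -117, -73).
Distance = |w × v| / |v| = √19118 / √61 ≈ 17.703.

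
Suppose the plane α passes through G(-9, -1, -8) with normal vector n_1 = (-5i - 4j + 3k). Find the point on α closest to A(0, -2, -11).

α: n_1·r = n_1·G gives -5x - 4y + 3z = 25.
Foot = A − λn with λ = (n·A − d)/|n|² = (-25 − 25)/50 = -1.
Foot = (0, -2, -11) − (-1)·(-5, -4, 3) = (-5, -6, -8).

(-5, -6, -8)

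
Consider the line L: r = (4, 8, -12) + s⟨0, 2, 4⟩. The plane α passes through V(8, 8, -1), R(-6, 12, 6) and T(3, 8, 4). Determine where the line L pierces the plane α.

VR = (-14, 4, 7), VT = (-5, 0, 5); a normal to α is VR × VT = (20, 35, 20).
Using V: α has equation 20x + 35y + 20z = 420.
Substitute r = (4, 8, -12) + t(0, 2, 4) into the plane: 120 + 150t = 420, so t = 2.
Intersection: (4, 8, -12) + 2·(0, 2, 4) = (4, 12, -4).

(4, 12, -4)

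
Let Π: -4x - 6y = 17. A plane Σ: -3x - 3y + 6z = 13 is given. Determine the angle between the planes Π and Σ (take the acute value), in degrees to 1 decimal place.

55.5

cos θ = |n₁·n₂| / (|n₁||n₂|) = |30| / (√52 · √54).
θ = arccos(0.56614) ≈ 55.5°.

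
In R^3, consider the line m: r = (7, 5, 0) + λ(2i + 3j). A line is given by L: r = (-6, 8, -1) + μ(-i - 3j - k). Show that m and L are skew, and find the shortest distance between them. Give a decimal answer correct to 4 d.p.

10.2336

Common perpendicular direction n = (2, 3, 0) × (-1, -3, -1) = (-3, 2, -3).
With w = (-6, 8, -1) − (7, 5, 0) = (-13, 3, -1), w · n = 48.
Since n ≠ 0 the lines are not parallel, and w · n = 48 ≠ 0 so they do not intersect; hence they are skew.
Distance = |w · n| / |n| = |48| / √22 ≈ 10.2336.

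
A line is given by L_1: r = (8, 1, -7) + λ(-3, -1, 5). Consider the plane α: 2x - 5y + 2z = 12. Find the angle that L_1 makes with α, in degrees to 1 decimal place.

15.4

sin θ = |n·v| / (|n||v|) = |9| / (√33 · √35) = 0.26482.
θ ≈ 15.4°.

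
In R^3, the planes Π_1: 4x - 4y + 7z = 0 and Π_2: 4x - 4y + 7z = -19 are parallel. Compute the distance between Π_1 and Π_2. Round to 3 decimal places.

Same normal n = (4, -4, 7) with |n| = √81; distance = |0 − (-19)| / |n| = 19/√81 ≈ 2.111.

2.111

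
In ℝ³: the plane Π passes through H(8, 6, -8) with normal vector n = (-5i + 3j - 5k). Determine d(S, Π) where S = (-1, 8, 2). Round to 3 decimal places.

0.130

Π: n·r = n·H gives -5x + 3y - 5z = 18.
n·S − d = (-5)·(-1) + (3)·(8) + (-5)·(2) − 18 = 1; |n| = √59.
Distance = |1| / √59 = 1/√59 ≈ 0.130.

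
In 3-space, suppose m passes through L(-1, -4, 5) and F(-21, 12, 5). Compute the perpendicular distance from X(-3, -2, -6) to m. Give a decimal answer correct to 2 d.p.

11.00

A direction vector for m is F − L = (-20, 16, 0).
Taking (-1, -4, 5) on m with direction v = (-20, 16, 0): w = X − (-1, -4, 5) = (-2, 2, -11), and w × v = (176, 220, 8).
Distance = |w × v| / |v| = √79440 / √656 ≈ 11.00.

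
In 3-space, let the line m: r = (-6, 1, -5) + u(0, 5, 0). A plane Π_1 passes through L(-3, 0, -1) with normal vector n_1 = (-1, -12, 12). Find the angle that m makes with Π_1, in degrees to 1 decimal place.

44.9

Π_1: n_1·r = n_1·L gives -x - 12y + 12z = -9.
sin θ = |n·v| / (|n||v|) = |-60| / (√289 · √25) = 0.70588.
θ ≈ 44.9°.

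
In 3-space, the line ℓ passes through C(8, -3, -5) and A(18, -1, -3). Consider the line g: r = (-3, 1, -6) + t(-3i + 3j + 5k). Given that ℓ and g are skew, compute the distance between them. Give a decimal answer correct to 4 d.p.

4.5582

A direction vector for ℓ is A − C = (10, 2, 2).
Common perpendicular direction n = (10, 2, 2) × (-3, 3, 5) = (4, -56, 36).
With w = (-3, 1, -6) − (8, -3, -5) = (-11, 4, -1), w · n = -304.
Distance = |w · n| / |n| = |-304| / √4448 ≈ 4.5582.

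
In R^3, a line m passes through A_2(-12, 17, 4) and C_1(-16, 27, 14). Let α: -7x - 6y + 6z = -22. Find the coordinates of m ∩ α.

(-8, 7, -6)

A direction vector for m is C_1 − A_2 = (-4, 10, 10).
Substitute r = (-12, 17, 4) + t(-4, 10, 10) into the plane: 6 + 28t = -22, so t = -1.
Intersection: (-12, 17, 4) + (-1)·(-4, 10, 10) = (-8, 7, -6).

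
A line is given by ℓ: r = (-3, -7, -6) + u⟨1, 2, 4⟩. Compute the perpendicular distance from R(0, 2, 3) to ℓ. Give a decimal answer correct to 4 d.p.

4.0356

Taking (-3, -7, -6) on ℓ with direction v = (1, 2, 4): w = R − (-3, -7, -6) = (3, 9, 9), and w × v = (18, -3, -3).
Distance = |w × v| / |v| = √342 / √21 ≈ 4.0356.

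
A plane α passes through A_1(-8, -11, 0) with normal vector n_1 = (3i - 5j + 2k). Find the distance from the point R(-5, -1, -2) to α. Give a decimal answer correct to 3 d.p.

α: n_1·r = n_1·A_1 gives 3x - 5y + 2z = 31.
n·R − d = (3)·(-5) + (-5)·(-1) + (2)·(-2) − 31 = -45; |n| = √38.
Distance = |-45| / √38 = 45/√38 ≈ 7.300.

7.300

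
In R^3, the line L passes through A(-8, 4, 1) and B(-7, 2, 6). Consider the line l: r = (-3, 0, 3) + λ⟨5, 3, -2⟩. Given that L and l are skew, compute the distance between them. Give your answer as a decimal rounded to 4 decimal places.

A direction vector for L is B − A = (1, -2, 5).
Common perpendicular direction n = (1, -2, 5) × (5, 3, -2) = (-11, 27, 13).
With w = (-3, 0, 3) − (-8, 4, 1) = (5, -4, 2), w · n = -137.
Distance = |w · n| / |n| = |-137| / √1019 ≈ 4.2917.

4.2917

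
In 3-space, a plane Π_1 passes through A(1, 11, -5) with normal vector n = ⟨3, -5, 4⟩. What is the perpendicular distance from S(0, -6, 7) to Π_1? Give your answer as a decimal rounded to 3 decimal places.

18.385

Π_1: n·r = n·A gives 3x - 5y + 4z = -72.
n·S − d = (3)·(0) + (-5)·(-6) + (4)·(7) − (-72) = 130; |n| = √50.
Distance = |130| / √50 = 130/√50 ≈ 18.385.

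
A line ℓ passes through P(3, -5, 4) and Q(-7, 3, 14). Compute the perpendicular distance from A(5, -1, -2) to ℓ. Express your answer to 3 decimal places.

A direction vector for ℓ is Q − P = (-10, 8, 10).
Taking (3, -5, 4) on ℓ with direction v = (-10, 8, 10): w = A − (3, -5, 4) = (2, 4, -6), and w × v = (88, 40, 56).
Distance = |w × v| / |v| = √12480 / √264 ≈ 6.876.

6.876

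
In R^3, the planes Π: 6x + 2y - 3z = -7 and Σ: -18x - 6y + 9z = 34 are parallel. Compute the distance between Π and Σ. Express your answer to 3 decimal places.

Rescale Σ by 1/(-3): 6x + 2y - 3z = -34/3. Then distance = |-7 − (-34/3)| / √49 ≈ 0.619.

0.619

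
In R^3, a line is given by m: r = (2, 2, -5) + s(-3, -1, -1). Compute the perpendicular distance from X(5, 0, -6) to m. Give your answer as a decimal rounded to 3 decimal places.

3.275

Taking (2, 2, -5) on m with direction v = (-3, -1, -1): w = X − (2, 2, -5) = (3, -2, -1), and w × v = (1, 6, -9).
Distance = |w × v| / |v| = √118 / √11 ≈ 3.275.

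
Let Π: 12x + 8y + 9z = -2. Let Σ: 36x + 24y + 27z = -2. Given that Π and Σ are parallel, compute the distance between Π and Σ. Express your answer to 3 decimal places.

Rescale Σ by 1/3: 12x + 8y + 9z = -2/3. Then distance = |-2 − (-2/3)| / √289 ≈ 0.078.

0.078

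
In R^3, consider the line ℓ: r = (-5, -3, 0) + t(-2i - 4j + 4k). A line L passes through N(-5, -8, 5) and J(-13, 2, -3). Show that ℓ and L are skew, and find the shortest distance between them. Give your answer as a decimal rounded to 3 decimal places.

0.281

A direction vector for L is J − N = (-8, 10, -8).
Common perpendicular direction n = (-2, -4, 4) × (-8, 10, -8) = (-8, -48, -52).
With w = (-5, -8, 5) − (-5, -3, 0) = (0, -5, 5), w · n = -20.
Since n ≠ 0 the lines are not parallel, and w · n = -20 ≠ 0 so they do not intersect; hence they are skew.
Distance = |w · n| / |n| = |-20| / √5072 ≈ 0.281.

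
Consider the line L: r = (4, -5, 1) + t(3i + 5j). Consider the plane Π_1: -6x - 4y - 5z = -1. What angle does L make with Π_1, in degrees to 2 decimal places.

47.96

sin θ = |n·v| / (|n||v|) = |-38| / (√77 · √34) = 0.74267.
θ ≈ 47.96°.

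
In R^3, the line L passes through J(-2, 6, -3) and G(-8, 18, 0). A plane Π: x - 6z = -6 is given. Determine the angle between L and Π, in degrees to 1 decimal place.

A direction vector for L is G − J = (-6, 12, 3).
sin θ = |n·v| / (|n||v|) = |-24| / (√37 · √189) = 0.28700.
θ ≈ 16.7°.

16.7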